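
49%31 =18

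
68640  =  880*78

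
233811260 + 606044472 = 839855732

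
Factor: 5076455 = 5^1*17^1*59723^1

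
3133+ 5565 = 8698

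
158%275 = 158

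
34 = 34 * 1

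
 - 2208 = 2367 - 4575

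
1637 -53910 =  - 52273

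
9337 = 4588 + 4749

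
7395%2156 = 927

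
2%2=0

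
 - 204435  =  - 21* 9735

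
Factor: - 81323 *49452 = -2^2*3^1*11^1*13^1*317^1*7393^1 =-4021584996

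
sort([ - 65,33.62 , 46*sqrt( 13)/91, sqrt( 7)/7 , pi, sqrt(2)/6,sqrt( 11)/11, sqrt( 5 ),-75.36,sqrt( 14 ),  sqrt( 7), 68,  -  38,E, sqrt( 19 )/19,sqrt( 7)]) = [ -75.36, - 65 ,-38,sqrt( 19) /19,  sqrt(2 )/6, sqrt( 11)/11,sqrt(7)/7 , 46*sqrt( 13 )/91, sqrt( 5 ), sqrt(7),sqrt( 7),E,  pi,sqrt(14), 33.62 , 68]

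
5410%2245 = 920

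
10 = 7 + 3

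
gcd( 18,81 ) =9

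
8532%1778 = 1420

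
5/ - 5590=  -1/1118 = -0.00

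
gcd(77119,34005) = 1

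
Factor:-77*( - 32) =2^5*7^1*11^1 = 2464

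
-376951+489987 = 113036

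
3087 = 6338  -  3251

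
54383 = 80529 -26146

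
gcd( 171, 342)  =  171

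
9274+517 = 9791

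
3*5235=15705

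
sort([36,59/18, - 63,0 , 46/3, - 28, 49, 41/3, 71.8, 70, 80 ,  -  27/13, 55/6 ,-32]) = [ - 63, - 32, - 28 , - 27/13,0, 59/18, 55/6,41/3,46/3,36,  49, 70, 71.8, 80]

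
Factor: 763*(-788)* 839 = - 2^2 * 7^1 * 109^1*197^1*839^1= -  504443716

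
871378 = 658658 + 212720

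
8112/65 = 124+ 4/5 = 124.80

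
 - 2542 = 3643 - 6185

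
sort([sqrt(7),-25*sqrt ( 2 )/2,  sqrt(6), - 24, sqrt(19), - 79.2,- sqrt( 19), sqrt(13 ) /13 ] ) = [ - 79.2 , - 24, - 25*sqrt( 2) /2, - sqrt( 19),  sqrt(13 )/13, sqrt(6 ), sqrt(7 ),sqrt (19 )]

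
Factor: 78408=2^3 * 3^4*11^2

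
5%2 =1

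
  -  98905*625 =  - 61815625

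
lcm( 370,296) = 1480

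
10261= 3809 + 6452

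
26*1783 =46358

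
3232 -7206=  - 3974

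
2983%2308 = 675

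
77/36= 2 + 5/36 = 2.14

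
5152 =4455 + 697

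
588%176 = 60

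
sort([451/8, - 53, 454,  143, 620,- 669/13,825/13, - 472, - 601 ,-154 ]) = [ - 601, - 472 , - 154, - 53, - 669/13,451/8,825/13,143,  454,620 ]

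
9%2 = 1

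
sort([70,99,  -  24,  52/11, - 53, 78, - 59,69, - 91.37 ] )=[ - 91.37, - 59, - 53, - 24,52/11,69 , 70,78  ,  99]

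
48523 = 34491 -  - 14032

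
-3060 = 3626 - 6686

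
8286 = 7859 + 427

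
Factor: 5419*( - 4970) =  - 26932430 = -  2^1*5^1*7^1*71^1*5419^1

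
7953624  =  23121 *344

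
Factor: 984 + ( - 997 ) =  - 13^1 = -  13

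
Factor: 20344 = 2^3* 2543^1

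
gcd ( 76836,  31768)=76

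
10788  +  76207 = 86995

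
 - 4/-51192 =1/12798 = 0.00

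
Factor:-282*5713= -2^1*3^1 * 29^1*47^1* 197^1  =  - 1611066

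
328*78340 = 25695520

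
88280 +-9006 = 79274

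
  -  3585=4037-7622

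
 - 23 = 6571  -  6594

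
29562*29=857298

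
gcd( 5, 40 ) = 5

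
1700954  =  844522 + 856432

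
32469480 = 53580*606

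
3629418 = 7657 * 474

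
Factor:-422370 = - 2^1*3^2*5^1* 13^1*19^2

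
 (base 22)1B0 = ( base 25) 141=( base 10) 726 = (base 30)O6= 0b1011010110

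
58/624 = 29/312=0.09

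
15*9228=138420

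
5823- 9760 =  - 3937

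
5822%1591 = 1049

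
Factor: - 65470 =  - 2^1*5^1*6547^1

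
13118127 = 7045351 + 6072776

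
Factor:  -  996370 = - 2^1* 5^1*17^1*5861^1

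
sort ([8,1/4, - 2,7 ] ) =[ - 2, 1/4,7,8 ] 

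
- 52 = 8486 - 8538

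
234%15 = 9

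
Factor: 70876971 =3^3*11^1*167^1*1429^1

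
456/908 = 114/227  =  0.50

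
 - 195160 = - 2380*82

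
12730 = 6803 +5927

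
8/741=8/741 =0.01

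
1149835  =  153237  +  996598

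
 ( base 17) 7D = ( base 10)132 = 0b10000100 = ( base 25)57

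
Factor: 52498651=109^1*481639^1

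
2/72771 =2/72771 =0.00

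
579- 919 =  - 340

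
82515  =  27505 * 3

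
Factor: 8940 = 2^2*3^1 * 5^1*149^1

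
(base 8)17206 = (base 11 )5964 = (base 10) 7814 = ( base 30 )8ke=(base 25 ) CCE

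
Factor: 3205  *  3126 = 2^1*3^1 *5^1*521^1 * 641^1= 10018830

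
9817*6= 58902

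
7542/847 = 7542/847 = 8.90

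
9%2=1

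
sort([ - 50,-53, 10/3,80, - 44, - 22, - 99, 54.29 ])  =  [-99, - 53, - 50, - 44, - 22, 10/3,  54.29 , 80]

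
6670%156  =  118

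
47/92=47/92 = 0.51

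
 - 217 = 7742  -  7959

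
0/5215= 0= 0.00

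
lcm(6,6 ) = 6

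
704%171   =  20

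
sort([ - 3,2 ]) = [-3, 2]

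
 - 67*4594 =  - 307798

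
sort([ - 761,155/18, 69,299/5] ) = [ -761,155/18,299/5,69 ] 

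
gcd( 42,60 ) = 6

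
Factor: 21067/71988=2^(-2)*3^( - 1)*7^( - 1)*857^(- 1)*21067^1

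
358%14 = 8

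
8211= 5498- - 2713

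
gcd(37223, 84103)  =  1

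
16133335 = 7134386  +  8998949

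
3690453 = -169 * ( - 21837)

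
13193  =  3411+9782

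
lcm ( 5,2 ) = 10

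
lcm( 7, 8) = 56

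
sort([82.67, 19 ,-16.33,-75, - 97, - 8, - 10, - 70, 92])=[ -97, - 75,-70,  -  16.33, - 10, - 8,19,82.67, 92] 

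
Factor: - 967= - 967^1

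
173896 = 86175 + 87721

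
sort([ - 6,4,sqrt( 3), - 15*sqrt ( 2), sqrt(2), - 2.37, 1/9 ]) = [ - 15 * sqrt( 2),  -  6, - 2.37, 1/9,  sqrt(2) , sqrt(3), 4 ]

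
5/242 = 5/242 = 0.02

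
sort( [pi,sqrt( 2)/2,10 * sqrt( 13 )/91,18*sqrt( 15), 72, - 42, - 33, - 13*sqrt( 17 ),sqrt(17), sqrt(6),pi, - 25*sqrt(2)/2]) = [ - 13*sqrt(17 ),-42, -33,-25*sqrt(2) /2,10*sqrt( 13)/91,sqrt( 2) /2,  sqrt ( 6) , pi,pi,sqrt(17 ),18 * sqrt( 15 ),72 ] 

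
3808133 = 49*77717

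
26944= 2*13472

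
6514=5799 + 715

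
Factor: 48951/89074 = 2^( - 1 )*3^3 * 7^2*37^1*44537^( - 1)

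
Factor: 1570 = 2^1*5^1*157^1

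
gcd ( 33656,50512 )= 56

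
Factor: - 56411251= - 13^1*149^1 *29123^1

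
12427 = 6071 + 6356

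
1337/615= 2 + 107/615= 2.17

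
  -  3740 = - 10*374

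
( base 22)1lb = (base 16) 3BD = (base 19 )2c7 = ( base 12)679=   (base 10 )957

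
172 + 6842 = 7014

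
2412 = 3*804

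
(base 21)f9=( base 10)324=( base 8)504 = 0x144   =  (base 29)B5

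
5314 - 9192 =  - 3878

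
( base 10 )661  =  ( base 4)22111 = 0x295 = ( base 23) 15H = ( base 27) od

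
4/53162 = 2/26581 = 0.00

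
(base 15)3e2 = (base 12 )61B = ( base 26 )183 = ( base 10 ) 887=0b1101110111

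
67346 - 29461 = 37885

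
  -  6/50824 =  - 1 + 25409/25412 = -0.00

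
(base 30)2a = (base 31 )28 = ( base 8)106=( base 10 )70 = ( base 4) 1012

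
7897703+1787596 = 9685299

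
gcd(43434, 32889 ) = 57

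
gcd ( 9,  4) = 1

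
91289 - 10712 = 80577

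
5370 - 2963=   2407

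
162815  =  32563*5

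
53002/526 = 26501/263 = 100.76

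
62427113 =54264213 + 8162900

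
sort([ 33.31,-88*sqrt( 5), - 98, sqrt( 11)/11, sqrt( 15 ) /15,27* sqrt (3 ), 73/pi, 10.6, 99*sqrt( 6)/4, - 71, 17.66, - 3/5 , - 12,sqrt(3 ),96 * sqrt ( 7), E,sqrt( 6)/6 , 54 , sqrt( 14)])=[  -  88*sqrt( 5 ),-98 , - 71, - 12 , - 3/5,sqrt (15)/15,sqrt( 11 )/11,  sqrt(6)/6,  sqrt( 3 ),  E , sqrt ( 14 ),10.6,17.66,73/pi,33.31,27 * sqrt ( 3 ),54 , 99  *  sqrt(6) /4,96 * sqrt( 7)] 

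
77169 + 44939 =122108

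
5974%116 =58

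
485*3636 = 1763460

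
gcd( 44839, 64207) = 1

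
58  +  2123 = 2181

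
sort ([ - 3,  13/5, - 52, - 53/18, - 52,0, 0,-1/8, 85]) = [  -  52,  -  52,  -  3, - 53/18, - 1/8, 0, 0, 13/5, 85] 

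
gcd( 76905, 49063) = 1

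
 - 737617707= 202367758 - 939985465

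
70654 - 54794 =15860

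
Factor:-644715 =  - 3^2*5^1 * 14327^1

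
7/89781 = 7/89781= 0.00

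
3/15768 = 1/5256 = 0.00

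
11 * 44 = 484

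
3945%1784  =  377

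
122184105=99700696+22483409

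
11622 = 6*1937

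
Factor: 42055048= 2^3 * 7^1 * 750983^1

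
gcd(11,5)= 1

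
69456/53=1310 + 26/53 = 1310.49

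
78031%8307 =3268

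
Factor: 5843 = 5843^1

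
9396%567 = 324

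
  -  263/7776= -263/7776=- 0.03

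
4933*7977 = 39350541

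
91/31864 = 13/4552= 0.00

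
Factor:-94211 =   -  13^1 * 7247^1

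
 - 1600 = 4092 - 5692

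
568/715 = 568/715= 0.79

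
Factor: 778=2^1*389^1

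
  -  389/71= - 389/71 = -5.48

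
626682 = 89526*7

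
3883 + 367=4250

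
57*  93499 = 5329443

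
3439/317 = 10+269/317 = 10.85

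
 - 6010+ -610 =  - 6620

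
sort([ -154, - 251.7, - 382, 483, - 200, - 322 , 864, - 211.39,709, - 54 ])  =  [ - 382,-322, - 251.7, - 211.39, - 200, - 154, - 54, 483, 709, 864 ]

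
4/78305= 4/78305  =  0.00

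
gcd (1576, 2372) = 4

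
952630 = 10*95263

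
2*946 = 1892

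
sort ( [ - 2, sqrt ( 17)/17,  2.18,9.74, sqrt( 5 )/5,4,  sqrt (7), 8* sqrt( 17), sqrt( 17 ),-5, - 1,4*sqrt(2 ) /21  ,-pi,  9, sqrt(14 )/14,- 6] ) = [-6,- 5, - pi, - 2,  -  1 , sqrt( 17 ) /17, sqrt( 14)/14,  4*sqrt(2)/21,  sqrt( 5)/5, 2.18, sqrt(7),  4, sqrt(17 ),9,9.74, 8*sqrt(17) ] 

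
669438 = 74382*9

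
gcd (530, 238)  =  2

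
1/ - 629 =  - 1/629 = - 0.00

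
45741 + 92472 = 138213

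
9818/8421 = 9818/8421=1.17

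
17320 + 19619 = 36939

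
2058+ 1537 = 3595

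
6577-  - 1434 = 8011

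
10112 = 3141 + 6971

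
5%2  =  1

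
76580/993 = 76580/993 = 77.12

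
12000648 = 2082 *5764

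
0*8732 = 0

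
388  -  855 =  - 467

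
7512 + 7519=15031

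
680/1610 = 68/161 = 0.42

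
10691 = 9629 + 1062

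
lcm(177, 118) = 354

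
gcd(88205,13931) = 1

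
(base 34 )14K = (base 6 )10024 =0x520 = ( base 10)1312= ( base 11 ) A93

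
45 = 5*9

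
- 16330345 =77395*( - 211 ) 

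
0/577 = 0 = 0.00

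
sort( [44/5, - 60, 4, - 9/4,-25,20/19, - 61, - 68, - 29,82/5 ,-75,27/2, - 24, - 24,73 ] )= [-75, - 68, - 61, - 60, - 29, - 25, - 24,- 24, - 9/4,20/19,4,44/5,  27/2 , 82/5,73 ]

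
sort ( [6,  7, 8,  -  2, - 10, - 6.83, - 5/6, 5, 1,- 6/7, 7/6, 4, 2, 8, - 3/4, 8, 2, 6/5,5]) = [ - 10, - 6.83, - 2, - 6/7, - 5/6,  -  3/4, 1, 7/6  ,  6/5,  2, 2,4,5, 5 , 6, 7,8, 8,8]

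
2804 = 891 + 1913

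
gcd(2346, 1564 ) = 782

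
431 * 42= 18102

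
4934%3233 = 1701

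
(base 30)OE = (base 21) 1DK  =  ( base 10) 734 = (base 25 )149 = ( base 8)1336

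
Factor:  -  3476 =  - 2^2 *11^1*  79^1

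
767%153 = 2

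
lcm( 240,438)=17520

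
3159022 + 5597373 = 8756395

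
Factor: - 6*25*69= - 2^1*3^2*5^2 *23^1 = - 10350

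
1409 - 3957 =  - 2548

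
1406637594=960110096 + 446527498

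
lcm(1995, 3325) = 9975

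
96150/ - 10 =-9615 + 0/1 = -9615.00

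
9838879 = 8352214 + 1486665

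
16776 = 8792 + 7984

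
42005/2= 21002 + 1/2 = 21002.50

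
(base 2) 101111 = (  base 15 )32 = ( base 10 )47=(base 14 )35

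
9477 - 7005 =2472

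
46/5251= 46/5251  =  0.01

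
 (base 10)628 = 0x274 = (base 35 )hx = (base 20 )1B8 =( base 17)22G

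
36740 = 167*220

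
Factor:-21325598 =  - 2^1*7^1*599^1*2543^1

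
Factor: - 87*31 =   -  2697   =  -3^1 * 29^1*31^1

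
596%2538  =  596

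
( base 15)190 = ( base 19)ii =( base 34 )ak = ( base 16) 168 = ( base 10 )360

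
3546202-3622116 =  - 75914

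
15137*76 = 1150412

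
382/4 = 191/2 = 95.50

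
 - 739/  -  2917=739/2917 =0.25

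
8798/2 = 4399 = 4399.00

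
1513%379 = 376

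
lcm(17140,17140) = 17140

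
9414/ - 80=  - 4707/40 = - 117.67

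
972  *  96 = 93312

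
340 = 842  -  502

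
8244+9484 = 17728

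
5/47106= 5/47106 =0.00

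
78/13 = 6 = 6.00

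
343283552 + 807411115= 1150694667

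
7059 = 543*13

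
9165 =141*65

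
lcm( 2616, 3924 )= 7848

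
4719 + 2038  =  6757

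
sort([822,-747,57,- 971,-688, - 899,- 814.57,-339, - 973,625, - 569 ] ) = [  -  973, - 971,  -  899, - 814.57, - 747, - 688, - 569, - 339, 57, 625 , 822]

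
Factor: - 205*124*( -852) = 21657840 = 2^4*3^1*5^1 * 31^1 *41^1*71^1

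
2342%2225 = 117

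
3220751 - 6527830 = - 3307079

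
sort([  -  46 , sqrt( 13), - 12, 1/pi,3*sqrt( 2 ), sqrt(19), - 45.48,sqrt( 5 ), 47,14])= [ - 46, - 45.48, - 12 , 1/pi, sqrt ( 5), sqrt( 13),3*sqrt( 2),sqrt ( 19),14, 47 ]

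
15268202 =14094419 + 1173783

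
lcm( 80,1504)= 7520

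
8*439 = 3512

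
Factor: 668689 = 7^1 * 95527^1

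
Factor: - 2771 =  - 17^1 *163^1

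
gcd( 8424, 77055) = 3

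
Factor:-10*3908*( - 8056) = 2^6 * 5^1* 19^1 *53^1 * 977^1 = 314828480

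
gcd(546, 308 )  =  14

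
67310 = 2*33655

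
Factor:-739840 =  - 2^9  *  5^1*17^2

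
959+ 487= 1446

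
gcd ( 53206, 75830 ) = 2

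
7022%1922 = 1256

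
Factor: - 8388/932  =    -  3^2  =  -  9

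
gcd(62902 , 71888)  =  8986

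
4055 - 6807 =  - 2752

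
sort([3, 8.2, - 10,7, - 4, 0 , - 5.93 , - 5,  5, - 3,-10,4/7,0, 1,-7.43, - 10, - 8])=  [ - 10,-10, - 10,-8,-7.43, - 5.93,-5, - 4, - 3,0, 0,4/7, 1,  3,5,7, 8.2]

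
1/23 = 1/23 = 0.04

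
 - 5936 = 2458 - 8394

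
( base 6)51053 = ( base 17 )164e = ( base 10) 6729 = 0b1101001001001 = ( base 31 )702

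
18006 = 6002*3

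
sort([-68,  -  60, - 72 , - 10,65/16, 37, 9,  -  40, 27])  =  [ -72,  -  68,- 60,  -  40, - 10,65/16, 9,27, 37]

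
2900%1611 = 1289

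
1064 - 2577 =-1513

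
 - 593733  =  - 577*1029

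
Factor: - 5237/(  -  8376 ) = 2^( - 3 )*3^ ( - 1 )*349^( -1)*5237^1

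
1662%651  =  360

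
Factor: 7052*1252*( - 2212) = - 2^6*7^1*41^1*43^1*79^1*313^1 = -19529978048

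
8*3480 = 27840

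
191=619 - 428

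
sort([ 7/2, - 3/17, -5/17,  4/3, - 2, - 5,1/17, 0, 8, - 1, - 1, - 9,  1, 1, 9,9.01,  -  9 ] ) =[ - 9, - 9, - 5, - 2, - 1, - 1, - 5/17, - 3/17, 0, 1/17 , 1,1 , 4/3, 7/2,8, 9, 9.01 ] 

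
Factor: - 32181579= - 3^2 *163^1*21937^1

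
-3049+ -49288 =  - 52337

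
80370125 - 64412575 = 15957550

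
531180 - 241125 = 290055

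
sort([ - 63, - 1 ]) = [ - 63,-1] 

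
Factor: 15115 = 5^1*3023^1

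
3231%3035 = 196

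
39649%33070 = 6579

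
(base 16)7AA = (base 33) 1qf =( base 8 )3652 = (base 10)1962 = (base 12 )1176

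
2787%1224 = 339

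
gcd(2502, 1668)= 834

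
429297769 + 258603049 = 687900818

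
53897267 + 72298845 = 126196112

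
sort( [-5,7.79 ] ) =[ - 5, 7.79 ]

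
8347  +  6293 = 14640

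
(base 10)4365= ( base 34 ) 3qd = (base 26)6bn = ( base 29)55F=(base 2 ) 1000100001101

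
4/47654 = 2/23827 = 0.00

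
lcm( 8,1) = 8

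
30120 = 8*3765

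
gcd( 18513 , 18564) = 51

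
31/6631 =31/6631 = 0.00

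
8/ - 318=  - 4/159 = - 0.03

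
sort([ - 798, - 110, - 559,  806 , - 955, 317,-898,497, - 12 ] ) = [ -955, - 898,- 798, - 559,-110, - 12, 317, 497, 806 ] 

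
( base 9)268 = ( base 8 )340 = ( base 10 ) 224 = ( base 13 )143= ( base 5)1344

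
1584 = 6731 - 5147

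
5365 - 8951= - 3586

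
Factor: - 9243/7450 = - 2^( - 1)*3^2*5^( - 2 ) * 13^1*79^1*149^( - 1) 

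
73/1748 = 73/1748 = 0.04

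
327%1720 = 327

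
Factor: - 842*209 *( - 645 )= 113505810  =  2^1*3^1*5^1*11^1*19^1*43^1*421^1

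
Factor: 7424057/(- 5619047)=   -  7^(-1) * 239^1*31063^1* 802721^(  -  1)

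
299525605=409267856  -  109742251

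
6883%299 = 6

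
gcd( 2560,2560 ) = 2560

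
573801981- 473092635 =100709346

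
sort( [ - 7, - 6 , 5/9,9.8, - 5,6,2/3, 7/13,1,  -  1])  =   [ - 7, - 6, - 5, - 1 , 7/13,5/9,2/3, 1, 6, 9.8]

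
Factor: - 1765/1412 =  - 5/4 = - 2^( - 2 )*5^1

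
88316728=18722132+69594596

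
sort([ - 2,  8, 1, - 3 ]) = [ -3, - 2,  1 , 8]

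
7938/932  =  3969/466 = 8.52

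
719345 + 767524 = 1486869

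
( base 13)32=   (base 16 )29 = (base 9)45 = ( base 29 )1c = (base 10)41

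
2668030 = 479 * 5570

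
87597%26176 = 9069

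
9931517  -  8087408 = 1844109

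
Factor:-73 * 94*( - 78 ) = 535236 = 2^2*3^1*13^1*47^1*73^1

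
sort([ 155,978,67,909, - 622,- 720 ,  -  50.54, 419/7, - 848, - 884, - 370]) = [-884, - 848, - 720 , - 622, - 370,-50.54,419/7,67,155,909,978]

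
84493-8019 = 76474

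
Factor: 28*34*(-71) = -2^3*7^1*17^1*71^1 = - 67592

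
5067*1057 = 5355819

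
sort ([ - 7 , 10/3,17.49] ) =[ - 7,10/3 , 17.49]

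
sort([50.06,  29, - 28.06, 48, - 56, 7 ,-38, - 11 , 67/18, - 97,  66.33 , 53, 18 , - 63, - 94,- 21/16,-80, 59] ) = [ - 97  , - 94,-80, - 63,  -  56,- 38, - 28.06 , - 11, - 21/16, 67/18,7, 18, 29, 48,50.06,53, 59,66.33 ]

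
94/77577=94/77577 = 0.00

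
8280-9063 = -783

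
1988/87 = 22 + 74/87 =22.85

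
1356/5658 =226/943= 0.24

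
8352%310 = 292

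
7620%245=25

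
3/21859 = 3/21859 = 0.00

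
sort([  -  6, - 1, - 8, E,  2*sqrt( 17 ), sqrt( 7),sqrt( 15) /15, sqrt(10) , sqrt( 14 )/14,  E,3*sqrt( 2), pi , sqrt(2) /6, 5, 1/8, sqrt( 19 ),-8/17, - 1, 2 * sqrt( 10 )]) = [-8 ,-6, - 1, - 1,-8/17,1/8, sqrt( 2)/6, sqrt( 15 )/15, sqrt ( 14)/14, sqrt( 7), E, E, pi, sqrt( 10), 3*sqrt( 2 ), sqrt( 19),5, 2*sqrt( 10 ), 2*sqrt ( 17)] 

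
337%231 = 106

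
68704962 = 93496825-24791863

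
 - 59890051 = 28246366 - 88136417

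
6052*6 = 36312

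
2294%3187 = 2294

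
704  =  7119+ - 6415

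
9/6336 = 1/704 = 0.00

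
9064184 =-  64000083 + 73064267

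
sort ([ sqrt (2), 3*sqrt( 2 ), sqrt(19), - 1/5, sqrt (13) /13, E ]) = [- 1/5,sqrt(13 )/13, sqrt( 2), E, 3 * sqrt(2), sqrt(19 ) ] 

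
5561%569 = 440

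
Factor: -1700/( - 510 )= 10/3= 2^1 * 3^( - 1 )*5^1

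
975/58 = 16+47/58 = 16.81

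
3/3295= 3/3295= 0.00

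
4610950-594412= 4016538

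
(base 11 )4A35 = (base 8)14654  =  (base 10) 6572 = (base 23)c9h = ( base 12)3978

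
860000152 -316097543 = 543902609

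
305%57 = 20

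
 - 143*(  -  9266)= 1325038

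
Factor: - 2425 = - 5^2*97^1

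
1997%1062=935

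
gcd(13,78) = 13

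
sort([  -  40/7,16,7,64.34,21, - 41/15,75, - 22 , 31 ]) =[ - 22, - 40/7 , -41/15,7, 16,21,31,64.34,75] 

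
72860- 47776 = 25084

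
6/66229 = 6/66229  =  0.00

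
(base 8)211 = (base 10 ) 137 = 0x89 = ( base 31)4D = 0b10001001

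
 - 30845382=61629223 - 92474605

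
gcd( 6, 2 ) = 2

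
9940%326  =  160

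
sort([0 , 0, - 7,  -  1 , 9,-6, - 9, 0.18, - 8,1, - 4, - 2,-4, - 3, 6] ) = [ - 9, - 8, - 7, - 6, - 4, - 4, - 3, - 2, - 1,0,0, 0.18,1, 6, 9 ] 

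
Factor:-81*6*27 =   -  2^1*3^8  =  - 13122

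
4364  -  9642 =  - 5278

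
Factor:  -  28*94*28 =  -2^5*7^2*47^1 = - 73696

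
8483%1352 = 371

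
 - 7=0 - 7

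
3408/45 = 75 +11/15 = 75.73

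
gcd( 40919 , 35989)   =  493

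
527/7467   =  527/7467 = 0.07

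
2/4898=1/2449 = 0.00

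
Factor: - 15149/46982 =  - 2^(-1)*13^(-2) * 139^( -1 )*15149^1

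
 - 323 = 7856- 8179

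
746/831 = 746/831 = 0.90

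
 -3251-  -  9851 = 6600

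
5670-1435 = 4235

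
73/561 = 73/561= 0.13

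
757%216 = 109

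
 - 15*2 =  - 30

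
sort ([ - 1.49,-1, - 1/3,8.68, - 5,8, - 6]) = [ - 6, -5, - 1.49, -1, - 1/3, 8, 8.68]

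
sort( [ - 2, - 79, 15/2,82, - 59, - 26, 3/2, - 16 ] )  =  [ - 79, - 59, - 26, - 16, - 2, 3/2 , 15/2, 82]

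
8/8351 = 8/8351 = 0.00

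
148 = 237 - 89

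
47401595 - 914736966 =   -  867335371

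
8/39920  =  1/4990 = 0.00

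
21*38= 798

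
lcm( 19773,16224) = 632736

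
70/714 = 5/51 = 0.10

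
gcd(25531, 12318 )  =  1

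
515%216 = 83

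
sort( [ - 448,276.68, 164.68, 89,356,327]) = [ - 448,  89,164.68, 276.68, 327,356] 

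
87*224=19488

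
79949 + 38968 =118917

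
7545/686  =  7545/686 = 11.00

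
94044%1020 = 204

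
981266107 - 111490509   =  869775598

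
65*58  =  3770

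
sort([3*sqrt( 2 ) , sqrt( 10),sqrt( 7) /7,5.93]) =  [ sqrt ( 7) /7,sqrt( 10 ),3*sqrt( 2),5.93]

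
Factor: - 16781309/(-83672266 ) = 2^( - 1)*17^(-1)*43^1*53^(  -  1) * 59^(-1 )*787^ (-1)*390263^1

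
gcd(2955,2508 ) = 3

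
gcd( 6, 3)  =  3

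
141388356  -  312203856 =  - 170815500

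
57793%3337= 1064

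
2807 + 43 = 2850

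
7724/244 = 31  +  40/61 = 31.66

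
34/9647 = 34/9647=0.00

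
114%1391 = 114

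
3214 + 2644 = 5858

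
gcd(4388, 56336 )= 4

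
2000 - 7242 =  - 5242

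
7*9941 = 69587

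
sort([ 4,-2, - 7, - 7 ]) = [ - 7, - 7, - 2, 4 ] 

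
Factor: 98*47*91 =2^1*7^3*13^1*47^1 = 419146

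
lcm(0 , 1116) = 0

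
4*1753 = 7012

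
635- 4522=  - 3887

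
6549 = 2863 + 3686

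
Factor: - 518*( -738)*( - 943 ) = - 2^2*3^2*7^1*23^1*37^1*41^2 = -360493812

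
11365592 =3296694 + 8068898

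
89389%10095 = 8629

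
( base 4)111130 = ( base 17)4cc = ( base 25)24M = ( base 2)10101011100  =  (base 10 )1372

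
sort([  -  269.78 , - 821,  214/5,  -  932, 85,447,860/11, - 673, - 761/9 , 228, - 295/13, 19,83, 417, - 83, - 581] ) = [ - 932,-821,-673, - 581, - 269.78, - 761/9, - 83, - 295/13, 19, 214/5,860/11,83, 85, 228,417, 447 ]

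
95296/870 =109 + 233/435 = 109.54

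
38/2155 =38/2155 = 0.02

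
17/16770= 17/16770  =  0.00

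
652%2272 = 652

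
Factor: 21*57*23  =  3^2*7^1*19^1*23^1 =27531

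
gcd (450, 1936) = 2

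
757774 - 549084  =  208690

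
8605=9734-1129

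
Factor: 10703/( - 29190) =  - 11/30  =  - 2^( - 1) *3^( - 1)*5^( - 1)*11^1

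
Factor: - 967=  - 967^1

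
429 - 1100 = -671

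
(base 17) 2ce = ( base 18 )284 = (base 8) 1434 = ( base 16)31c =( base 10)796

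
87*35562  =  3093894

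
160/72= 2 +2/9 = 2.22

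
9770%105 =5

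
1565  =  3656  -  2091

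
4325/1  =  4325 = 4325.00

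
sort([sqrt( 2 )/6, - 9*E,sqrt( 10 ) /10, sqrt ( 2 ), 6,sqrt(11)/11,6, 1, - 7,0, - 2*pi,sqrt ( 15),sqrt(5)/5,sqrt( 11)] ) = [ - 9*E , - 7, - 2*pi,  0,sqrt( 2 ) /6,sqrt( 11) /11,sqrt( 10 ) /10,sqrt(5 ) /5,1 , sqrt( 2),sqrt( 11 ),sqrt(15),6,6 ]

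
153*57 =8721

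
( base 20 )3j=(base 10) 79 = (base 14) 59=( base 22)3d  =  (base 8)117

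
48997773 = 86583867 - 37586094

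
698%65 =48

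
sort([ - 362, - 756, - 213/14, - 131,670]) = [ - 756,-362, - 131, - 213/14,670]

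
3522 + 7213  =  10735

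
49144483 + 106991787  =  156136270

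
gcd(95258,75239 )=1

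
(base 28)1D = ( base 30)1B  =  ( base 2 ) 101001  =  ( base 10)41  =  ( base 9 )45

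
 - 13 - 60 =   -  73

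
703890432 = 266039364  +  437851068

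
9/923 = 9/923 = 0.01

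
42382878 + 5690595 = 48073473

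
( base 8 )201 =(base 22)5j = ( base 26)4P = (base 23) 5E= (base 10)129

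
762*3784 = 2883408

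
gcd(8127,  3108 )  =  21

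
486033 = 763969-277936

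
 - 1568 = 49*( - 32) 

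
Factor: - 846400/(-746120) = 920/811 = 2^3 * 5^1*23^1 * 811^( -1) 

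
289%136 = 17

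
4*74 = 296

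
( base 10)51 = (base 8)63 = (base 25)21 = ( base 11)47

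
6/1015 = 6/1015 = 0.01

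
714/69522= 119/11587 = 0.01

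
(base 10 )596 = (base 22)152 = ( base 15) 29B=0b1001010100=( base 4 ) 21110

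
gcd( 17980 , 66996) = 4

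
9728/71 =9728/71 =137.01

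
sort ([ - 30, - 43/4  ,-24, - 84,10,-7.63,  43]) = [ - 84 ,-30, - 24, - 43/4,-7.63,10 , 43] 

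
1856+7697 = 9553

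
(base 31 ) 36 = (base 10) 99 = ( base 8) 143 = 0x63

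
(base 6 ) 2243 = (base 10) 531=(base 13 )31B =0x213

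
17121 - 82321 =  - 65200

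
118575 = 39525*3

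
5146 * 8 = 41168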